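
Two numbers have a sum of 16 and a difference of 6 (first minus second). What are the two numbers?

first number: 11, second number: 5

Let x = first number, y = second number.
  x + y = 16
  x - y = 6
From equation 1: x = 16 − y.
Substitute into equation 2 and solve: y = 5.
Then x = 11.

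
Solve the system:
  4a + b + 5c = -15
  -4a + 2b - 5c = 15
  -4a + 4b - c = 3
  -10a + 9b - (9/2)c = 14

no solution

Row-reduce:
R1 ← R1 / (4).
R2 ← R2 + 4·R1.
R3 ← R3 + 4·R1.
R4 ← R4 + 10·R1.
R2 ← R2 / (3).
R1 ← R1 − 1/4·R2.
R3 ← R3 − 5·R2.
R4 ← R4 − 23/2·R2.
R3 ← R3 / (4).
R1 ← R1 − 5/4·R3.
R4 ← R4 − 8·R3.
Row 4 reduces to 0 = 1/2, a contradiction. The system is inconsistent.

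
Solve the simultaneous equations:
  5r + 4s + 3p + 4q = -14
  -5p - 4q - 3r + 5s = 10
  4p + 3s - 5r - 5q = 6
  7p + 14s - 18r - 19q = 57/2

no solution

Row-reduce:
R1 ← R1 / (3).
R2 ← R2 + 5·R1.
R3 ← R3 − 4·R1.
R4 ← R4 − 7·R1.
R2 ← R2 / (8/3).
R1 ← R1 − 4/3·R2.
R3 ← R3 + 31/3·R2.
R4 ← R4 + 85/3·R2.
R3 ← R3 / (9).
R1 ← R1 + 1·R3.
R2 ← R2 − 2·R3.
R4 ← R4 − 27·R3.
Row 4 reduces to 0 = 1/2, a contradiction. The system is inconsistent.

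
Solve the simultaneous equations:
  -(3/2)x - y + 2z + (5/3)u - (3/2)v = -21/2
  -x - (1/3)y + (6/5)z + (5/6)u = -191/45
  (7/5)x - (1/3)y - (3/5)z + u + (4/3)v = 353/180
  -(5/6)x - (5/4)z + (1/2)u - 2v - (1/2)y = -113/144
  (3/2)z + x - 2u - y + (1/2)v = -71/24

x = -1/3, y = 4/3, z = -11/4, u = -1, v = 5/3

Row-reduce the augmented matrix:
R1 ← R1 / (-3/2).
R2 ← R2 + 1·R1.
R3 ← R3 − 7/5·R1.
R4 ← R4 + 5/6·R1.
R5 ← R5 − 1·R1.
R2 ← R2 / (1/3).
R1 ← R1 − 2/3·R2.
R3 ← R3 + 19/15·R2.
R4 ← R4 − 1/18·R2.
R5 ← R5 + 5/3·R2.
R3 ← R3 / (19/25).
R1 ← R1 + 16/15·R3.
R2 ← R2 + 2/5·R3.
R4 ← R4 + 421/180·R3.
R5 ← R5 − 13/6·R3.
R4 ← R4 / (17387/4104).
R1 ← R1 − 265/171·R4.
R2 ← R2 + 5/114·R4.
R3 ← R3 − 75/38·R4.
R5 ← R5 + 4483/684·R4.
R5 ← R5 / (332723/34774).
R1 ← R1 − 9125/17387·R5.
R2 ← R2 − 88153/17387·R5.
R3 ← R3 − 9440/52161·R5.
R4 ← R4 − 41680/17387·R5.
Reading off the reduced rows gives x = -1/3, y = 4/3, z = -11/4, u = -1, v = 5/3.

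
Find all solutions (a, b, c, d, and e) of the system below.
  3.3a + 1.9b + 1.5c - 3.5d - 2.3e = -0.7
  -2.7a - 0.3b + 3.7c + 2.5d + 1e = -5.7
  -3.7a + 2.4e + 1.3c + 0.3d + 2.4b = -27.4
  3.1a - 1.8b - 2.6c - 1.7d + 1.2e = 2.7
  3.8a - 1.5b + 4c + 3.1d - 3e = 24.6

a = 0, b = -5, c = -1, d = 1, e = -6

Row-reduce the augmented matrix:
R1 ← R1 / (33/10).
R2 ← R2 + 27/10·R1.
R3 ← R3 + 37/10·R1.
R4 ← R4 − 31/10·R1.
R5 ← R5 − 19/5·R1.
R2 ← R2 / (69/55).
R1 ← R1 − 19/33·R2.
R3 ← R3 − 299/66·R2.
R4 ← R4 + 1183/330·R2.
R5 ← R5 + 1217/330·R2.
R3 ← R3 / (-1333/90).
R1 ← R1 + 374/207·R3.
R2 ← R2 − 271/69·R3.
R4 ← R4 − 10423/1035·R3.
R5 ← R5 − 34687/2070·R3.
R4 ← R4 / (-31352/30659).
R1 ← R1 + 18757/30659·R4.
R2 ← R2 + 27676/30659·R4.
R3 ← R3 − 208/1333·R4.
R5 ← R5 − 211339/61318·R4.
R5 ← R5 / (2552887/250816).
R1 ← R1 + 1495213/627040·R5.
R2 ← R2 + 384391/156760·R5.
R3 ← R3 − 4648/19595·R5.
R4 ← R4 + 1768651/627040·R5.
Reading off the reduced rows gives a = 0, b = -5, c = -1, d = 1, e = -6.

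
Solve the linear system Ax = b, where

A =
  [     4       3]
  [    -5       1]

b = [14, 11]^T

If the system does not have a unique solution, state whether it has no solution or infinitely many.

x_1 = -1, x_2 = 6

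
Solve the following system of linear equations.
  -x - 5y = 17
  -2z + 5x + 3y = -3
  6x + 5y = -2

x = 3, y = -4, z = 3

Row-reduce the augmented matrix:
R1 ← R1 / (-1).
R2 ← R2 − 5·R1.
R3 ← R3 − 6·R1.
R2 ← R2 / (-22).
R1 ← R1 − 5·R2.
R3 ← R3 + 25·R2.
R3 ← R3 / (25/11).
R1 ← R1 + 5/11·R3.
R2 ← R2 − 1/11·R3.
Reading off the reduced rows gives x = 3, y = -4, z = 3.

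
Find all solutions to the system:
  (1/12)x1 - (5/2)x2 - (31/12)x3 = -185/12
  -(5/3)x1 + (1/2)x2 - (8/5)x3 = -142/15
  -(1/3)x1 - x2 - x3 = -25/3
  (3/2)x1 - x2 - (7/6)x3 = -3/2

no solution

Row-reduce:
R1 ← R1 / (1/12).
R2 ← R2 + 5/3·R1.
R3 ← R3 + 1/3·R1.
R4 ← R4 − 3/2·R1.
R2 ← R2 / (-99/2).
R1 ← R1 + 30·R2.
R3 ← R3 + 11·R2.
R4 ← R4 − 44·R2.
R3 ← R3 / (68/135).
R1 ← R1 − 127/99·R3.
R2 ← R2 − 1598/1485·R3.
R4 ← R4 + 272/135·R3.
Row 4 reduces to 0 = -4, a contradiction. The system is inconsistent.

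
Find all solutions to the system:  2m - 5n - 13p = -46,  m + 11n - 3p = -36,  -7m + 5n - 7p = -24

Row-reduce the augmented matrix:
R1 ← R1 / (2).
R2 ← R2 − 1·R1.
R3 ← R3 + 7·R1.
R2 ← R2 / (27/2).
R1 ← R1 + 5/2·R2.
R3 ← R3 + 25/2·R2.
R3 ← R3 / (-1330/27).
R1 ← R1 + 158/27·R3.
R2 ← R2 − 7/27·R3.
Reading off the reduced rows gives m = -2, n = -2, p = 4.

m = -2, n = -2, p = 4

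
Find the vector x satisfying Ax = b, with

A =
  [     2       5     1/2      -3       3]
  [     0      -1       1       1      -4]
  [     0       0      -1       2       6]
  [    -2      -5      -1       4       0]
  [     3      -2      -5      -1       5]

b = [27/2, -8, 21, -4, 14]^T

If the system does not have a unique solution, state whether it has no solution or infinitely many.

Row-reduce:
R1 ← R1 / (2).
R4 ← R4 + 2·R1.
R5 ← R5 − 3·R1.
R2 ← R2 / (-1).
R1 ← R1 − 5/2·R2.
R5 ← R5 + 19/2·R2.
R3 ← R3 / (-1).
R1 ← R1 − 11/4·R3.
R2 ← R2 + 1·R3.
R4 ← R4 + 1/2·R3.
R5 ← R5 + 61/4·R3.
Swap R4 and R5.
R4 ← R4 / (-73/2).
R1 ← R1 − 13/2·R4.
R2 ← R2 + 3·R4.
R3 ← R3 + 2·R4.
Row 5 reduces to 0 = -1, a contradiction. The system is inconsistent.

no solution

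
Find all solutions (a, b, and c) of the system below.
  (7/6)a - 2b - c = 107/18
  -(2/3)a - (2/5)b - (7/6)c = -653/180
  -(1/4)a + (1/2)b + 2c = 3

a = 8/3, b = -8/3, c = 5/2

Row-reduce the augmented matrix:
R1 ← R1 / (7/6).
R2 ← R2 + 2/3·R1.
R3 ← R3 + 1/4·R1.
R2 ← R2 / (-54/35).
R1 ← R1 + 12/7·R2.
R3 ← R3 − 1/14·R2.
R3 ← R3 / (1105/648).
R1 ← R1 − 29/27·R3.
R2 ← R2 − 365/324·R3.
Reading off the reduced rows gives a = 8/3, b = -8/3, c = 5/2.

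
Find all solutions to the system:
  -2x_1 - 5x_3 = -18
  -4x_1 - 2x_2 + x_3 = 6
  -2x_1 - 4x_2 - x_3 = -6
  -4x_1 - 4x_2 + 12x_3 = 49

no solution

Row-reduce:
R1 ← R1 / (-2).
R2 ← R2 + 4·R1.
R3 ← R3 + 2·R1.
R4 ← R4 + 4·R1.
R2 ← R2 / (-2).
R3 ← R3 + 4·R2.
R4 ← R4 + 4·R2.
R3 ← R3 / (-18).
R1 ← R1 − 5/2·R3.
R2 ← R2 + 11/2·R3.
Row 4 reduces to 0 = 1, a contradiction. The system is inconsistent.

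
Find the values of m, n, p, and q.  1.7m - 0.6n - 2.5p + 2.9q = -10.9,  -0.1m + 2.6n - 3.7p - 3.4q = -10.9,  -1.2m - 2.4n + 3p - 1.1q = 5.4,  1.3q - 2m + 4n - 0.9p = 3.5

m = 2, n = 3, p = 5, q = 0

Row-reduce the augmented matrix:
R1 ← R1 / (17/10).
R2 ← R2 + 1/10·R1.
R3 ← R3 + 6/5·R1.
R4 ← R4 + 2·R1.
R2 ← R2 / (218/85).
R1 ← R1 + 6/17·R2.
R3 ← R3 + 48/17·R2.
R4 ← R4 − 56/17·R2.
R3 ← R3 / (-3).
R1 ← R1 + 2·R3.
R2 ← R2 + 3/2·R3.
R4 ← R4 − 11/10·R3.
R4 ← R4 / (258437/32700).
R1 ← R1 − 9811/3270·R4.
R2 ← R2 − 49/1090·R4.
R3 ← R3 − 2843/3270·R4.
Reading off the reduced rows gives m = 2, n = 3, p = 5, q = 0.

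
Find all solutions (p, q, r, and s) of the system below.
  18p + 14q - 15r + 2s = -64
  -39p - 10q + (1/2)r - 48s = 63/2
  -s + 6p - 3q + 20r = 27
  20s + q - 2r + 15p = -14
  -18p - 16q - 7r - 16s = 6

Row-reduce:
R1 ← R1 / (18).
R2 ← R2 + 39·R1.
R3 ← R3 − 6·R1.
R4 ← R4 − 15·R1.
R5 ← R5 + 18·R1.
R2 ← R2 / (61/3).
R1 ← R1 − 7/9·R2.
R3 ← R3 + 23/3·R2.
R4 ← R4 + 32/3·R2.
R5 ← R5 + 2·R2.
R3 ← R3 / (789/61).
R1 ← R1 − 143/366·R3.
R2 ← R2 + 96/61·R3.
R4 ← R4 + 767/122·R3.
R5 ← R5 + 1534/61·R3.
R4 ← R4 / (-10562/789).
R1 ← R1 − 5513/2367·R4.
R2 ← R2 + 1145/263·R4.
R3 ← R3 + 1106/789·R4.
R5 ← R5 + 42248/789·R4.
Row 5 reduces to 0 = -1, a contradiction. The system is inconsistent.

no solution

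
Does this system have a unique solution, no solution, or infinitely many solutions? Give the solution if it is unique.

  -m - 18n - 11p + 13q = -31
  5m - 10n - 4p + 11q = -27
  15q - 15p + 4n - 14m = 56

infinitely many solutions

Row-reduce:
R1 ← R1 / (-1).
R2 ← R2 − 5·R1.
R3 ← R3 + 14·R1.
R2 ← R2 / (-100).
R1 ← R1 − 18·R2.
R3 ← R3 − 256·R2.
R3 ← R3 / (-301/25).
R1 ← R1 − 19/50·R3.
R2 ← R2 − 59/100·R3.
Rank is 3 with 4 unknowns, leaving q free.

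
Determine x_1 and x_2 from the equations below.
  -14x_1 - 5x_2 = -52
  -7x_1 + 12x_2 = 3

Row-reduce the augmented matrix:
R1 ← R1 / (-14).
R2 ← R2 + 7·R1.
R2 ← R2 / (29/2).
R1 ← R1 − 5/14·R2.
Reading off the reduced rows gives x_1 = 3, x_2 = 2.

x_1 = 3, x_2 = 2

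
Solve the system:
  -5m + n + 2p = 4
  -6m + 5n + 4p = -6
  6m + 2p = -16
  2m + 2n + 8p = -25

no solution

Row-reduce:
R1 ← R1 / (-5).
R2 ← R2 + 6·R1.
R3 ← R3 − 6·R1.
R4 ← R4 − 2·R1.
R2 ← R2 / (19/5).
R1 ← R1 + 1/5·R2.
R3 ← R3 − 6/5·R2.
R4 ← R4 − 12/5·R2.
R3 ← R3 / (74/19).
R1 ← R1 + 6/19·R3.
R2 ← R2 − 8/19·R3.
R4 ← R4 − 148/19·R3.
Row 4 reduces to 0 = -1, a contradiction. The system is inconsistent.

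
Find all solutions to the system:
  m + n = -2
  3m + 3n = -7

no solution

Row-reduce:
R2 ← R2 − 3·R1.
Row 2 reduces to 0 = -1, a contradiction. The system is inconsistent.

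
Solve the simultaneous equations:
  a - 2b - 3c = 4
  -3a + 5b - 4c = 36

infinitely many solutions

Row-reduce:
R2 ← R2 + 3·R1.
R2 ← R2 / (-1).
R1 ← R1 + 2·R2.
Rank is 2 with 3 unknowns, leaving c free.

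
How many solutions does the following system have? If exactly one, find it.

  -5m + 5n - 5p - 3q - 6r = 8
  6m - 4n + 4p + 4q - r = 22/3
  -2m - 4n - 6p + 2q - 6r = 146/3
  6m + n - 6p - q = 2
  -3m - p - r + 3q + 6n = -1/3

m = -4/3, n = -3, p = -8/3, q = 3, r = -2

Row-reduce the augmented matrix:
R1 ← R1 / (-5).
R2 ← R2 − 6·R1.
R3 ← R3 + 2·R1.
R4 ← R4 − 6·R1.
R5 ← R5 + 3·R1.
R2 ← R2 / (2).
R1 ← R1 + 1·R2.
R3 ← R3 + 6·R2.
R4 ← R4 − 7·R2.
R5 ← R5 − 3·R2.
R3 ← R3 / (-10).
R2 ← R2 + 1·R3.
R4 ← R4 + 5·R3.
R5 ← R5 − 5·R3.
R4 ← R4 / (-41/5).
R1 ← R1 − 4/5·R4.
R2 ← R2 + 6/25·R4.
R3 ← R3 + 11/25·R4.
R5 ← R5 − 32/5·R4.
R5 ← R5 / (1172/41).
R1 ← R1 − 47/82·R5.
R2 ← R2 + 476/205·R5.
R3 ← R3 − 373/410·R5.
R4 ← R4 + 178/41·R5.
Reading off the reduced rows gives m = -4/3, n = -3, p = -8/3, q = 3, r = -2.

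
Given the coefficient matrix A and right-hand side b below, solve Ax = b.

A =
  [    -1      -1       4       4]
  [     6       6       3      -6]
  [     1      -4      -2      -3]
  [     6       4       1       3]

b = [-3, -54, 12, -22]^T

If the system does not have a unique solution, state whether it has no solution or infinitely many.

x_1 = -2, x_2 = -3, x_3 = -4, x_4 = 2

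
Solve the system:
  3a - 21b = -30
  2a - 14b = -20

Row-reduce:
R1 ← R1 / (3).
R2 ← R2 − 2·R1.
Rank is 1 with 2 unknowns, leaving b free.

infinitely many solutions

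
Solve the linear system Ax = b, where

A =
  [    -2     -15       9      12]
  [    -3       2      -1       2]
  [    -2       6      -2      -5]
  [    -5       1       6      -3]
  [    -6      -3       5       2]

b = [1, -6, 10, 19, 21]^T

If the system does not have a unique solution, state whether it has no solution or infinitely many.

Row-reduce the augmented matrix:
R1 ← R1 / (-2).
R2 ← R2 + 3·R1.
R3 ← R3 + 2·R1.
R4 ← R4 + 5·R1.
R5 ← R5 + 6·R1.
R2 ← R2 / (49/2).
R1 ← R1 − 15/2·R2.
R3 ← R3 − 21·R2.
R4 ← R4 − 77/2·R2.
R5 ← R5 − 42·R2.
R3 ← R3 / (10/7).
R1 ← R1 + 3/49·R3.
R2 ← R2 + 29/49·R3.
R4 ← R4 − 44/7·R3.
R5 ← R5 − 20/7·R3.
R4 ← R4 / (33/5).
R1 ← R1 + 87/70·R4.
R2 ← R2 + 141/70·R4.
R3 ← R3 + 23/10·R4.
R5 reduces to 0 = 0, so the extra equation is consistent.
Reading off the reduced rows gives x_1 = -5, x_2 = -6, x_3 = -3, x_4 = -6.

x_1 = -5, x_2 = -6, x_3 = -3, x_4 = -6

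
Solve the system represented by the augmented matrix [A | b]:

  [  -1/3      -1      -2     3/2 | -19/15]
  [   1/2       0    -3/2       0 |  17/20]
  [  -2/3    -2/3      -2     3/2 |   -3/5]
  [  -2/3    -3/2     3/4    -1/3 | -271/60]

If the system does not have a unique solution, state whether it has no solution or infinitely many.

Row-reduce the augmented matrix:
R1 ← R1 / (-1/3).
R2 ← R2 − 1/2·R1.
R3 ← R3 + 2/3·R1.
R4 ← R4 + 2/3·R1.
R2 ← R2 / (-3/2).
R1 ← R1 − 3·R2.
R3 ← R3 − 4/3·R2.
R4 ← R4 − 1/2·R2.
R3 ← R3 / (-2).
R1 ← R1 + 3·R3.
R2 ← R2 − 3·R3.
R4 ← R4 − 13/4·R3.
R4 ← R4 / (-85/48).
R1 ← R1 + 3/4·R4.
R2 ← R2 + 3/4·R4.
R3 ← R3 + 1/4·R4.
Reading off the reduced rows gives x_1 = 1/2, x_2 = 5/2, x_3 = -2/5, x_4 = 2/5.

x_1 = 1/2, x_2 = 5/2, x_3 = -2/5, x_4 = 2/5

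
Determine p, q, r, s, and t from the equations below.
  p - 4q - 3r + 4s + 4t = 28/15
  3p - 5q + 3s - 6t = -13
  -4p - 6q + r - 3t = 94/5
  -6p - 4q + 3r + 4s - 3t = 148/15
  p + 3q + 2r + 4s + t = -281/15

p = -3, q = -9/5, r = -1, s = -7/3, t = 1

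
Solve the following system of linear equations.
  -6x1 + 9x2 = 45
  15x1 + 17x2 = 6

x1 = -3, x2 = 3

Row-reduce the augmented matrix:
R1 ← R1 / (-6).
R2 ← R2 − 15·R1.
R2 ← R2 / (79/2).
R1 ← R1 + 3/2·R2.
Reading off the reduced rows gives x1 = -3, x2 = 3.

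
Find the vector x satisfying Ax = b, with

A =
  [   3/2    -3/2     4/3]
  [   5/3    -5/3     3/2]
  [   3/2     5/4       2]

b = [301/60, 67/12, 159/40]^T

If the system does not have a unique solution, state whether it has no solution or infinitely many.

Row-reduce the augmented matrix:
R1 ← R1 / (3/2).
R2 ← R2 − 5/3·R1.
R3 ← R3 − 3/2·R1.
Swap R2 and R3.
R2 ← R2 / (11/4).
R1 ← R1 + 1·R2.
R3 ← R3 / (1/54).
R1 ← R1 − 112/99·R3.
R2 ← R2 − 8/33·R3.
Reading off the reduced rows gives x_1 = 12/5, x_2 = -1/2, x_3 = 1/2.

x_1 = 12/5, x_2 = -1/2, x_3 = 1/2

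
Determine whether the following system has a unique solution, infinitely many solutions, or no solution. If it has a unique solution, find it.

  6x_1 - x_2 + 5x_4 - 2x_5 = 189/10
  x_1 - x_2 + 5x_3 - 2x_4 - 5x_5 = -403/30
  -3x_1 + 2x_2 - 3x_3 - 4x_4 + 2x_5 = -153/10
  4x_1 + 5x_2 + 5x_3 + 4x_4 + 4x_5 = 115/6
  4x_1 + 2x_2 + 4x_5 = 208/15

x_1 = 5/3, x_2 = -12/5, x_3 = 1/2, x_4 = 5/2, x_5 = 3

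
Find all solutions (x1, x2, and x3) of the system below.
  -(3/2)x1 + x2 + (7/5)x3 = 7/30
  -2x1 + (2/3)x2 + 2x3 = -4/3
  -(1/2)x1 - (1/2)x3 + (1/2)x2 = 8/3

Row-reduce the augmented matrix:
R1 ← R1 / (-3/2).
R2 ← R2 + 2·R1.
R3 ← R3 + 1/2·R1.
R2 ← R2 / (-2/3).
R1 ← R1 + 2/3·R2.
R3 ← R3 − 1/6·R2.
R3 ← R3 / (-14/15).
R1 ← R1 + 16/15·R3.
R2 ← R2 + 1/5·R3.
Reading off the reduced rows gives x1 = -1, x2 = 2, x3 = -7/3.

x1 = -1, x2 = 2, x3 = -7/3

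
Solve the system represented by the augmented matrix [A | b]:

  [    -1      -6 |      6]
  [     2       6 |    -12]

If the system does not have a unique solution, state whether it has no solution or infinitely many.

Row-reduce the augmented matrix:
R1 ← R1 / (-1).
R2 ← R2 − 2·R1.
R2 ← R2 / (-6).
R1 ← R1 − 6·R2.
Reading off the reduced rows gives x_1 = -6, x_2 = 0.

x_1 = -6, x_2 = 0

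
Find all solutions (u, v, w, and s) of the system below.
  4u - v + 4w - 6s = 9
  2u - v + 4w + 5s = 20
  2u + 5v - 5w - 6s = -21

infinitely many solutions

Row-reduce:
R1 ← R1 / (4).
R2 ← R2 − 2·R1.
R3 ← R3 − 2·R1.
R2 ← R2 / (-1/2).
R1 ← R1 + 1/4·R2.
R3 ← R3 − 11/2·R2.
R3 ← R3 / (15).
R2 ← R2 + 4·R3.
Rank is 3 with 4 unknowns, leaving s free.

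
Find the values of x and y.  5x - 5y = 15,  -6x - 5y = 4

x = 1, y = -2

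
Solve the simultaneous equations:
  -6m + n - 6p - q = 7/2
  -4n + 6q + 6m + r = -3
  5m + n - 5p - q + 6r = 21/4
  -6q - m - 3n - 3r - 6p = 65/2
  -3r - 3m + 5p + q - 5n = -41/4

m = 2, n = 0, p = -9/4, q = -2, r = -3

Row-reduce the augmented matrix:
R1 ← R1 / (-6).
R2 ← R2 − 6·R1.
R3 ← R3 − 5·R1.
R4 ← R4 + 1·R1.
R5 ← R5 + 3·R1.
R2 ← R2 / (-3).
R1 ← R1 + 1/6·R2.
R3 ← R3 − 11/6·R2.
R4 ← R4 + 19/6·R2.
R5 ← R5 + 11/2·R2.
R3 ← R3 / (-41/3).
R1 ← R1 − 4/3·R3.
R2 ← R2 − 2·R3.
R4 ← R4 − 4/3·R3.
R5 ← R5 − 19·R3.
R4 ← R4 / (-1352/123).
R1 ← R1 − 1/123·R4.
R2 ← R2 + 61/41·R4.
R3 ← R3 + 11/123·R4.
R5 ← R5 + 734/123·R4.
R5 ← R5 / (8395/1352).
R1 ← R1 − 1587/2704·R5.
R2 ← R2 − 2963/2704·R5.
R3 ← R3 + 1233/2704·R5.
R4 ← R4 − 839/2704·R5.
Reading off the reduced rows gives m = 2, n = 0, p = -9/4, q = -2, r = -3.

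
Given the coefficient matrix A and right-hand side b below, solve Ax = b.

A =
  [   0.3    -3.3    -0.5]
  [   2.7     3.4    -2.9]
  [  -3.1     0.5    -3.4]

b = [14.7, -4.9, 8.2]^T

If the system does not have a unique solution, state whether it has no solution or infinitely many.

Row-reduce the augmented matrix:
R1 ← R1 / (3/10).
R2 ← R2 − 27/10·R1.
R3 ← R3 + 31/10·R1.
R2 ← R2 / (331/10).
R1 ← R1 + 11·R2.
R3 ← R3 + 168/5·R2.
R3 ← R3 / (-68939/9930).
R1 ← R1 + 1127/993·R3.
R2 ← R2 − 16/331·R3.
Reading off the reduced rows gives x_1 = 0, x_2 = -4, x_3 = -3.

x_1 = 0, x_2 = -4, x_3 = -3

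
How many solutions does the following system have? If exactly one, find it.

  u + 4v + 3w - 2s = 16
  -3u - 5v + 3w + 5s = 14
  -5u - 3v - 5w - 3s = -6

infinitely many solutions

Row-reduce:
R2 ← R2 + 3·R1.
R3 ← R3 + 5·R1.
R2 ← R2 / (7).
R1 ← R1 − 4·R2.
R3 ← R3 − 17·R2.
R3 ← R3 / (-134/7).
R1 ← R1 + 27/7·R3.
R2 ← R2 − 12/7·R3.
Rank is 3 with 4 unknowns, leaving s free.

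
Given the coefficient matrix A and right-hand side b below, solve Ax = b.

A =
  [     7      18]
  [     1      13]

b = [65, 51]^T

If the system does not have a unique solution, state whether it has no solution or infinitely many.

x_1 = -1, x_2 = 4

Row-reduce the augmented matrix:
R1 ← R1 / (7).
R2 ← R2 − 1·R1.
R2 ← R2 / (73/7).
R1 ← R1 − 18/7·R2.
Reading off the reduced rows gives x_1 = -1, x_2 = 4.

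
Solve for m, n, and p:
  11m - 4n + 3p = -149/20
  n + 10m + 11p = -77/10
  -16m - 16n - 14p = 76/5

Row-reduce the augmented matrix:
R1 ← R1 / (11).
R2 ← R2 − 10·R1.
R3 ← R3 + 16·R1.
R2 ← R2 / (51/11).
R1 ← R1 + 4/11·R2.
R3 ← R3 + 240/11·R2.
R3 ← R3 / (498/17).
R1 ← R1 − 47/51·R3.
R2 ← R2 − 91/51·R3.
Reading off the reduced rows gives m = -3/4, n = -1/5, p = 0.

m = -3/4, n = -1/5, p = 0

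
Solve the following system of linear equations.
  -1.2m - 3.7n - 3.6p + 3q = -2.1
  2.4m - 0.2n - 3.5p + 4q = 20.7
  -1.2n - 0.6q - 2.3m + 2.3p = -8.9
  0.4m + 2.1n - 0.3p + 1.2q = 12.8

m = 2, n = 3, p = 1, q = 5

Row-reduce the augmented matrix:
R1 ← R1 / (-6/5).
R2 ← R2 − 12/5·R1.
R3 ← R3 + 23/10·R1.
R4 ← R4 − 2/5·R1.
R2 ← R2 / (-38/5).
R1 ← R1 − 37/12·R2.
R3 ← R3 − 707/120·R2.
R4 ← R4 − 13/15·R2.
R3 ← R3 / (1651/1824).
R1 ← R1 + 1223/912·R3.
R2 ← R2 − 107/76·R3.
R4 ← R4 + 3101/1140·R3.
R4 ← R4 / (311801/41275).
R1 ← R1 − 30002/8255·R4.
R2 ← R2 + 28866/8255·R4.
R3 ← R3 − 12788/8255·R4.
Reading off the reduced rows gives m = 2, n = 3, p = 1, q = 5.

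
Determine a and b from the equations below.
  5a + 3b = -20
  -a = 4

a = -4, b = 0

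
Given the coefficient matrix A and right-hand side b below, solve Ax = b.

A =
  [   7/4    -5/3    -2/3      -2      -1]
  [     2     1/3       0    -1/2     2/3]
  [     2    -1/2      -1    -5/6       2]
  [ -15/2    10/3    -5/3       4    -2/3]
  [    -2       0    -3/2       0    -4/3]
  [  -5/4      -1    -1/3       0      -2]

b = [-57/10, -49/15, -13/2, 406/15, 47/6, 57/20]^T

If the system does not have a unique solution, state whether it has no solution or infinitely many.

x_1 = -7/5, x_2 = 3, x_3 = -9/5, x_4 = 3/5, x_5 = -7/4

Row-reduce the augmented matrix:
R1 ← R1 / (7/4).
R2 ← R2 − 2·R1.
R3 ← R3 − 2·R1.
R4 ← R4 + 15/2·R1.
R5 ← R5 + 2·R1.
R6 ← R6 + 5/4·R1.
R2 ← R2 / (47/21).
R1 ← R1 + 20/21·R2.
R3 ← R3 − 59/42·R2.
R4 ← R4 + 80/21·R2.
R5 ← R5 + 40/21·R2.
R6 ← R6 + 46/21·R2.
R3 ← R3 / (-101/141).
R1 ← R1 + 8/141·R3.
R2 ← R2 − 16/47·R3.
R4 ← R4 + 455/141·R3.
R5 ← R5 + 455/282·R3.
R6 ← R6 + 3/47·R3.
R4 ← R4 / (-3667/1212).
R1 ← R1 + 124/303·R4.
R2 ← R2 − 193/202·R4.
R3 ← R3 + 187/404·R4.
R5 ← R5 + 3667/2424·R4.
R6 ← R6 − 117/404·R4.
Swap R5 and R6.
R5 ← R5 / (-23837/11001).
R1 ← R1 − 16676/11001·R5.
R2 ← R2 + 32/19·R5.
R3 ← R3 + 4152/3667·R5.
R4 ← R4 − 13228/3667·R5.
R6 reduces to 0 = 0, so the extra equation is consistent.
Reading off the reduced rows gives x_1 = -7/5, x_2 = 3, x_3 = -9/5, x_4 = 3/5, x_5 = -7/4.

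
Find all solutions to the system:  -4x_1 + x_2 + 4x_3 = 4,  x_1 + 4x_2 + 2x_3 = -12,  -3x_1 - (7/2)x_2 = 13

no solution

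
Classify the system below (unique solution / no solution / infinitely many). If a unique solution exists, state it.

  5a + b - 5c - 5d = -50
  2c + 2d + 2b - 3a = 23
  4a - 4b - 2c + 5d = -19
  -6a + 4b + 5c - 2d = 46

Row-reduce the augmented matrix:
R1 ← R1 / (5).
R2 ← R2 + 3·R1.
R3 ← R3 − 4·R1.
R4 ← R4 + 6·R1.
R2 ← R2 / (13/5).
R1 ← R1 − 1/5·R2.
R3 ← R3 + 24/5·R2.
R4 ← R4 − 26/5·R2.
R3 ← R3 / (2/13).
R1 ← R1 + 12/13·R3.
R2 ← R2 + 5/13·R3.
R4 ← R4 − 1·R3.
R4 ← R4 / (-105/2).
R1 ← R1 − 42·R4.
R2 ← R2 − 35/2·R4.
R3 ← R3 − 93/2·R4.
Reading off the reduced rows gives a = -3, b = 0, c = 6, d = 1.

a = -3, b = 0, c = 6, d = 1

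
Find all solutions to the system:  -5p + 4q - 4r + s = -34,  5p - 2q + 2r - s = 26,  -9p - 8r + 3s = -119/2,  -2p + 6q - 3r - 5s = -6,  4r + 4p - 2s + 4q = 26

Row-reduce:
R1 ← R1 / (-5).
R2 ← R2 − 5·R1.
R3 ← R3 + 9·R1.
R4 ← R4 + 2·R1.
R5 ← R5 − 4·R1.
R2 ← R2 / (2).
R1 ← R1 + 4/5·R2.
R3 ← R3 + 36/5·R2.
R4 ← R4 − 22/5·R2.
R5 ← R5 − 36/5·R2.
R3 ← R3 / (-8).
R2 ← R2 + 1·R3.
R4 ← R4 − 3·R3.
R5 ← R5 − 8·R3.
R4 ← R4 / (-99/20).
R1 ← R1 + 1/5·R4.
R2 ← R2 + 3/20·R4.
R3 ← R3 + 3/20·R4.
Row 5 reduces to 0 = 1/2, a contradiction. The system is inconsistent.

no solution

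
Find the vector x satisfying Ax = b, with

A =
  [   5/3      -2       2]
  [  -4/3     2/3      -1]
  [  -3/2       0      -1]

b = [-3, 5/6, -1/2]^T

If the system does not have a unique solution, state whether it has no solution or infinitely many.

Row-reduce the augmented matrix:
R1 ← R1 / (5/3).
R2 ← R2 + 4/3·R1.
R3 ← R3 + 3/2·R1.
R2 ← R2 / (-14/15).
R1 ← R1 + 6/5·R2.
R3 ← R3 + 9/5·R2.
R3 ← R3 / (-5/14).
R1 ← R1 − 3/7·R3.
R2 ← R2 + 9/14·R3.
Reading off the reduced rows gives x_1 = 0, x_2 = 2, x_3 = 1/2.

x_1 = 0, x_2 = 2, x_3 = 1/2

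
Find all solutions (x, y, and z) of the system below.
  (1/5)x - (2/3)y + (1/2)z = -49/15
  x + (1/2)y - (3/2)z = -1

infinitely many solutions

Row-reduce:
R1 ← R1 / (1/5).
R2 ← R2 − 1·R1.
R2 ← R2 / (23/6).
R1 ← R1 + 10/3·R2.
Rank is 2 with 3 unknowns, leaving z free.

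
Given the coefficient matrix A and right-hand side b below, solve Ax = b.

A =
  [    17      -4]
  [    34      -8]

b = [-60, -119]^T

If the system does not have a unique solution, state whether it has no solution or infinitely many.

no solution

Row-reduce:
R1 ← R1 / (17).
R2 ← R2 − 34·R1.
Row 2 reduces to 0 = 1, a contradiction. The system is inconsistent.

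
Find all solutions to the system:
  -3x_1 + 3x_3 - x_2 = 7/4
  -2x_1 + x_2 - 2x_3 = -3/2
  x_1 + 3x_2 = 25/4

x_1 = 1/4, x_2 = 2, x_3 = 3/2

Row-reduce the augmented matrix:
R1 ← R1 / (-3).
R2 ← R2 + 2·R1.
R3 ← R3 − 1·R1.
R2 ← R2 / (5/3).
R1 ← R1 − 1/3·R2.
R3 ← R3 − 8/3·R2.
R3 ← R3 / (37/5).
R1 ← R1 + 1/5·R3.
R2 ← R2 + 12/5·R3.
Reading off the reduced rows gives x_1 = 1/4, x_2 = 2, x_3 = 3/2.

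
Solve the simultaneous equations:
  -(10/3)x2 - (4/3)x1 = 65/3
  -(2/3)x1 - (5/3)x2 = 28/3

no solution

Row-reduce:
R1 ← R1 / (-4/3).
R2 ← R2 + 2/3·R1.
Row 2 reduces to 0 = -3/2, a contradiction. The system is inconsistent.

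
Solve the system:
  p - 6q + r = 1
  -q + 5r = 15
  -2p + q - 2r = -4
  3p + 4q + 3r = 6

no solution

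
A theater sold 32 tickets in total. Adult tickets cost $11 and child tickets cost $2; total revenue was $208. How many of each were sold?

Let a = adult tickets, c = child tickets.
  a + c = 32
  11a + 2c = 208
Row-reduce the augmented matrix:
R2 ← R2 − 11·R1.
R2 ← R2 / (-9).
R1 ← R1 − 1·R2.
Reading off the reduced rows gives a = 16, c = 16.

adult tickets: 16, child tickets: 16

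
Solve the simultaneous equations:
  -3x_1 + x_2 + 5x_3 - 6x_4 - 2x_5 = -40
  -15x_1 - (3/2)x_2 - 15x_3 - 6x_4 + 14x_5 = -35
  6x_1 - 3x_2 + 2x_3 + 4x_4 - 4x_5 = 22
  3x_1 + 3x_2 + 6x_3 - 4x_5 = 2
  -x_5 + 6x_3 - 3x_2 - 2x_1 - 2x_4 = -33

no solution

Row-reduce:
R1 ← R1 / (-3).
R2 ← R2 + 15·R1.
R3 ← R3 − 6·R1.
R4 ← R4 − 3·R1.
R5 ← R5 + 2·R1.
R2 ← R2 / (-13/2).
R1 ← R1 + 1/3·R2.
R3 ← R3 + 1·R2.
R4 ← R4 − 4·R2.
R5 ← R5 + 11/3·R2.
R3 ← R3 / (236/13).
R1 ← R1 − 5/13·R3.
R2 ← R2 − 80/13·R3.
R4 ← R4 + 177/13·R3.
R5 ← R5 − 328/13·R3.
Swap R4 and R5.
R4 ← R4 / (278/59).
R1 ← R1 − 60/59·R4.
R2 ← R2 − 16/59·R4.
R3 ← R3 + 38/59·R4.
Row 5 reduces to 0 = 1, a contradiction. The system is inconsistent.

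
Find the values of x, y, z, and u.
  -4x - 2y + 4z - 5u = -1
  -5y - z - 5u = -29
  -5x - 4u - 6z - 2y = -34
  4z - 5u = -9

x = -2, y = 0, z = 4, u = 5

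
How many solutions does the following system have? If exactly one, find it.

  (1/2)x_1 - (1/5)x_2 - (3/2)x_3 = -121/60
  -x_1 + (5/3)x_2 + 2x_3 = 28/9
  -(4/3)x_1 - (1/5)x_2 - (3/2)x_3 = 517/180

x_1 = -8/3, x_2 = -1/3, x_3 = 1/2

Row-reduce the augmented matrix:
R1 ← R1 / (1/2).
R2 ← R2 + 1·R1.
R3 ← R3 + 4/3·R1.
R2 ← R2 / (19/15).
R1 ← R1 + 2/5·R2.
R3 ← R3 + 11/15·R2.
R3 ← R3 / (-231/38).
R1 ← R1 + 63/19·R3.
R2 ← R2 + 15/19·R3.
Reading off the reduced rows gives x_1 = -8/3, x_2 = -1/3, x_3 = 1/2.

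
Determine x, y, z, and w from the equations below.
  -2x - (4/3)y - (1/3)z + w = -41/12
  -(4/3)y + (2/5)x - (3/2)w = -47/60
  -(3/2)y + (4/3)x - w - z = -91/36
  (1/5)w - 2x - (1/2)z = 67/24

x = -4/3, y = 3, z = -5/4, w = -5/2

Row-reduce the augmented matrix:
R1 ← R1 / (-2).
R2 ← R2 − 2/5·R1.
R3 ← R3 − 4/3·R1.
R4 ← R4 + 2·R1.
R2 ← R2 / (-8/5).
R1 ← R1 − 2/3·R2.
R3 ← R3 + 43/18·R2.
R4 ← R4 − 4/3·R2.
R3 ← R3 / (-485/432).
R1 ← R1 − 5/36·R3.
R2 ← R2 − 1/24·R3.
R4 ← R4 + 2/9·R3.
R4 ← R4 / (-4271/1940).
R1 ← R1 + 327/388·R4.
R2 ← R2 − 423/485·R4.
R3 ← R3 + 1389/970·R4.
Reading off the reduced rows gives x = -4/3, y = 3, z = -5/4, w = -5/2.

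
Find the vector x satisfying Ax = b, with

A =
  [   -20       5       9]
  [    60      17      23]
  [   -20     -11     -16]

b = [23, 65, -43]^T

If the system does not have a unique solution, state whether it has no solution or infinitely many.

no solution

Row-reduce:
R1 ← R1 / (-20).
R2 ← R2 − 60·R1.
R3 ← R3 + 20·R1.
R2 ← R2 / (32).
R1 ← R1 + 1/4·R2.
R3 ← R3 + 16·R2.
Row 3 reduces to 0 = 1, a contradiction. The system is inconsistent.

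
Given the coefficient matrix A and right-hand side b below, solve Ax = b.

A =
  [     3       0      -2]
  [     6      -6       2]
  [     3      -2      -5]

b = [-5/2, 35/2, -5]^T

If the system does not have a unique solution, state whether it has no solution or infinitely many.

x_1 = 1/2, x_2 = -7/4, x_3 = 2

Row-reduce the augmented matrix:
R1 ← R1 / (3).
R2 ← R2 − 6·R1.
R3 ← R3 − 3·R1.
R2 ← R2 / (-6).
R3 ← R3 + 2·R2.
R3 ← R3 / (-5).
R1 ← R1 + 2/3·R3.
R2 ← R2 + 1·R3.
Reading off the reduced rows gives x_1 = 1/2, x_2 = -7/4, x_3 = 2.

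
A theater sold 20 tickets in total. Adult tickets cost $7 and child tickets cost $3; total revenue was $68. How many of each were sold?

adult tickets: 2, child tickets: 18

Let a = adult tickets, c = child tickets.
  a + c = 20
  7a + 3c = 68
From equation 1: a = 20 − c.
Substitute into equation 2 and solve: c = 18.
Then a = 2.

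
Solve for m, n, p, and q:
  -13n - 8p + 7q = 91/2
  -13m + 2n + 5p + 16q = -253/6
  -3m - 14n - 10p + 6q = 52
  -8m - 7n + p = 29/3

Row-reduce the augmented matrix:
Swap R1 and R2.
R1 ← R1 / (-13).
R3 ← R3 + 3·R1.
R4 ← R4 + 8·R1.
R2 ← R2 / (-13).
R1 ← R1 + 2/13·R2.
R3 ← R3 + 188/13·R2.
R4 ← R4 + 107/13·R2.
R3 ← R3 / (-381/169).
R1 ← R1 + 49/169·R3.
R2 ← R2 − 8/13·R3.
R4 ← R4 − 505/169·R3.
R4 ← R4 / (-8207/381).
R1 ← R1 + 232/381·R4.
R2 ← R2 + 775/381·R4.
R3 ← R3 − 926/381·R4.
Reading off the reduced rows gives m = 2/3, n = -5/2, p = -5/2, q = -1.

m = 2/3, n = -5/2, p = -5/2, q = -1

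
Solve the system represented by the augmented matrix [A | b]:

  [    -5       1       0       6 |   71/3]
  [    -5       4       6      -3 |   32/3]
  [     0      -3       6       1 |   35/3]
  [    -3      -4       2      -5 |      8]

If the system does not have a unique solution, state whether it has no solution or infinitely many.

x_1 = -3, x_2 = -4/3, x_3 = 1, x_4 = 5/3

Row-reduce the augmented matrix:
R1 ← R1 / (-5).
R2 ← R2 + 5·R1.
R4 ← R4 + 3·R1.
R2 ← R2 / (3).
R1 ← R1 + 1/5·R2.
R3 ← R3 + 3·R2.
R4 ← R4 + 23/5·R2.
R3 ← R3 / (12).
R1 ← R1 − 2/5·R3.
R2 ← R2 − 2·R3.
R4 ← R4 − 56/5·R3.
R4 ← R4 / (-224/15).
R1 ← R1 + 23/15·R4.
R2 ← R2 + 5/3·R4.
R3 ← R3 + 2/3·R4.
Reading off the reduced rows gives x_1 = -3, x_2 = -4/3, x_3 = 1, x_4 = 5/3.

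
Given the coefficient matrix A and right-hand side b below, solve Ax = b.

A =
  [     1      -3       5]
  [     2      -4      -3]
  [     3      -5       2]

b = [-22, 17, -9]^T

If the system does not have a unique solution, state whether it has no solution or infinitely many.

Row-reduce the augmented matrix:
R2 ← R2 − 2·R1.
R3 ← R3 − 3·R1.
R2 ← R2 / (2).
R1 ← R1 + 3·R2.
R3 ← R3 − 4·R2.
R3 ← R3 / (13).
R1 ← R1 + 29/2·R3.
R2 ← R2 + 13/2·R3.
Reading off the reduced rows gives x_1 = -3, x_2 = -2, x_3 = -5.

x_1 = -3, x_2 = -2, x_3 = -5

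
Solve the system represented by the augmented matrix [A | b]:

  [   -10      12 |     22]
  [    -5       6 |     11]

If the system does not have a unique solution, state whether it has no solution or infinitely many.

Row-reduce:
R1 ← R1 / (-10).
R2 ← R2 + 5·R1.
Rank is 1 with 2 unknowns, leaving x_2 free.

infinitely many solutions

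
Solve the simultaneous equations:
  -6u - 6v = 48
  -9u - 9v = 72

Row-reduce:
R1 ← R1 / (-6).
R2 ← R2 + 9·R1.
Rank is 1 with 2 unknowns, leaving v free.

infinitely many solutions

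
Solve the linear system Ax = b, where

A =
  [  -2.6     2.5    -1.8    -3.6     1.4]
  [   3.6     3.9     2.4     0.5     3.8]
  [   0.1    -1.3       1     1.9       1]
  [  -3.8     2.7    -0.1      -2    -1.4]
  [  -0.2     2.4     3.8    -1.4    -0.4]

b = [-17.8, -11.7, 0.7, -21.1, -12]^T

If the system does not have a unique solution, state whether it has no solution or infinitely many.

x_1 = 4, x_2 = -4, x_3 = -1, x_4 = -1, x_5 = -2

Row-reduce the augmented matrix:
R1 ← R1 / (-13/5).
R2 ← R2 − 18/5·R1.
R3 ← R3 − 1/10·R1.
R4 ← R4 + 19/5·R1.
R5 ← R5 + 1/5·R1.
R2 ← R2 / (957/130).
R1 ← R1 + 25/26·R2.
R3 ← R3 + 313/260·R2.
R4 ← R4 + 62/65·R2.
R5 ← R5 − 287/130·R2.
R3 ← R3 / (2921/3190).
R1 ← R1 − 217/319·R3.
R2 ← R2 + 4/319·R3.
R4 ← R4 − 1607/638·R3.
R5 ← R5 − 6326/1595·R3.
R4 ← R4 / (-8633/58420).
R1 ← R1 − 307/8763·R4.
R2 ← R2 + 5215/8763·R4.
R3 ← R3 − 19679/17526·R4.
R5 ← R5 + 123603/29210·R4.
R5 ← R5 / (9645606/43165).
R1 ← R1 + 83108/25899·R5.
R2 ← R2 − 874370/25899·R5.
R3 ← R3 + 1553960/25899·R5.
R4 ← R4 − 478044/8633·R5.
Reading off the reduced rows gives x_1 = 4, x_2 = -4, x_3 = -1, x_4 = -1, x_5 = -2.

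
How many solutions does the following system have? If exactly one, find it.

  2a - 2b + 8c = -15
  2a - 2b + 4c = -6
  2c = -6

no solution

Row-reduce:
R1 ← R1 / (2).
R2 ← R2 − 2·R1.
R2 ← R2 / (-4).
R1 ← R1 − 4·R2.
R3 ← R3 − 2·R2.
Row 3 reduces to 0 = -3/2, a contradiction. The system is inconsistent.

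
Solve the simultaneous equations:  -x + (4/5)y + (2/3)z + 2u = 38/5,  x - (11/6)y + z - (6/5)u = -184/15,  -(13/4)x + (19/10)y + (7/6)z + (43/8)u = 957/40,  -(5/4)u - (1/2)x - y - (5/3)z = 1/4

no solution

Row-reduce:
R1 ← R1 / (-1).
R2 ← R2 − 1·R1.
R3 ← R3 + 13/4·R1.
R4 ← R4 + 1/2·R1.
R2 ← R2 / (-31/30).
R1 ← R1 + 4/5·R2.
R3 ← R3 + 7/10·R2.
R4 ← R4 + 7/5·R2.
R3 ← R3 / (-66/31).
R1 ← R1 + 182/93·R3.
R2 ← R2 + 50/31·R3.
R4 ← R4 + 132/31·R3.
Row 4 reduces to 0 = -2, a contradiction. The system is inconsistent.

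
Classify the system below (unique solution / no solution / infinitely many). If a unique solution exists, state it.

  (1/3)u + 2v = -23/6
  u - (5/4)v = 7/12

u = -3/2, v = -5/3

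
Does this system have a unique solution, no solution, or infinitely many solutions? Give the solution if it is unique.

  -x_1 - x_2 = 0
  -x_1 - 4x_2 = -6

x_1 = -2, x_2 = 2

From equation 1: x_1 = 0 − x_2.
Substitute into equation 2 and solve: x_2 = 2.
Then x_1 = -2.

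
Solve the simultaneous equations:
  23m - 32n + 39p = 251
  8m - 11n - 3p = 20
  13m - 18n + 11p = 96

no solution

Row-reduce:
R1 ← R1 / (23).
R2 ← R2 − 8·R1.
R3 ← R3 − 13·R1.
R2 ← R2 / (3/23).
R1 ← R1 + 32/23·R2.
R3 ← R3 − 2/23·R2.
Row 3 reduces to 0 = -1, a contradiction. The system is inconsistent.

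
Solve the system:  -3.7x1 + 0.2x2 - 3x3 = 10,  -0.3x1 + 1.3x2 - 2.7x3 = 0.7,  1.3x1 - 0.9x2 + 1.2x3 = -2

Row-reduce the augmented matrix:
R1 ← R1 / (-37/10).
R2 ← R2 + 3/10·R1.
R3 ← R3 − 13/10·R1.
R2 ← R2 / (95/74).
R1 ← R1 + 2/37·R2.
R3 ← R3 + 307/370·R2.
R3 ← R3 / (-6849/4750).
R1 ← R1 − 336/475·R3.
R2 ← R2 + 909/475·R3.
Reading off the reduced rows gives x1 = -2, x2 = -2, x3 = -1.

x1 = -2, x2 = -2, x3 = -1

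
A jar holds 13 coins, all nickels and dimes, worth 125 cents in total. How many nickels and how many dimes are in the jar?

nickels: 1, dimes: 12

Let n = nickels, d = dimes.
  n + d = 13
  5n + 10d = 125
From equation 1: n = 13 − d.
Substitute into equation 2 and solve: d = 12.
Then n = 1.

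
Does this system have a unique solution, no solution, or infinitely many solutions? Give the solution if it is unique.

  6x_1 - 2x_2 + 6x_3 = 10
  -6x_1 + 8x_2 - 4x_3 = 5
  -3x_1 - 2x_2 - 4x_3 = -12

Row-reduce:
R1 ← R1 / (6).
R2 ← R2 + 6·R1.
R3 ← R3 + 3·R1.
R2 ← R2 / (6).
R1 ← R1 + 1/3·R2.
R3 ← R3 + 3·R2.
Row 3 reduces to 0 = 1/2, a contradiction. The system is inconsistent.

no solution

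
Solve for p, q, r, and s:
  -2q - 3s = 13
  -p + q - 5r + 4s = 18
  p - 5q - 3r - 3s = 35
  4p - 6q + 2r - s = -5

p = -2, q = -2, r = -6, s = -3

Row-reduce the augmented matrix:
Swap R1 and R2.
R1 ← R1 / (-1).
R3 ← R3 − 1·R1.
R4 ← R4 − 4·R1.
R2 ← R2 / (-2).
R1 ← R1 + 1·R2.
R3 ← R3 + 4·R2.
R4 ← R4 + 2·R2.
R3 ← R3 / (-8).
R1 ← R1 − 5·R3.
R4 ← R4 + 18·R3.
R4 ← R4 / (9/4).
R1 ← R1 − 15/8·R4.
R2 ← R2 − 3/2·R4.
R3 ← R3 + 7/8·R4.
Reading off the reduced rows gives p = -2, q = -2, r = -6, s = -3.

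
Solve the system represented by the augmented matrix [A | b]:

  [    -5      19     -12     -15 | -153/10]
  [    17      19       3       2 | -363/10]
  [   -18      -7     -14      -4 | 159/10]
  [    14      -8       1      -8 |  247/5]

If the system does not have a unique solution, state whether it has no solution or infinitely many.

Row-reduce the augmented matrix:
R1 ← R1 / (-5).
R2 ← R2 − 17·R1.
R3 ← R3 + 18·R1.
R4 ← R4 − 14·R1.
R2 ← R2 / (418/5).
R1 ← R1 + 19/5·R2.
R3 ← R3 + 377/5·R2.
R4 ← R4 − 226/5·R2.
R3 ← R3 / (-2045/418).
R1 ← R1 − 15/22·R3.
R2 ← R2 + 189/418·R3.
R4 ← R4 + 2542/209·R3.
R4 ← R4 / (-77591/2045).
R1 ← R1 − 647/409·R4.
R2 ← R2 + 2296/2045·R4.
R3 ← R3 + 2427/2045·R4.
Reading off the reduced rows gives x_1 = 1, x_2 = -5/2, x_3 = -3/5, x_4 = -2.

x_1 = 1, x_2 = -5/2, x_3 = -3/5, x_4 = -2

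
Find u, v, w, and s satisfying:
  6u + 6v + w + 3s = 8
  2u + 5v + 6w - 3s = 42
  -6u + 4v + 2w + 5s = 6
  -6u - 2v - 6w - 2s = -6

u = -1, v = 4, w = 2, s = -4

Row-reduce the augmented matrix:
R1 ← R1 / (6).
R2 ← R2 − 2·R1.
R3 ← R3 + 6·R1.
R4 ← R4 + 6·R1.
R2 ← R2 / (3).
R1 ← R1 − 1·R2.
R3 ← R3 − 10·R2.
R4 ← R4 − 4·R2.
R3 ← R3 / (-143/9).
R1 ← R1 + 31/18·R3.
R2 ← R2 − 17/9·R3.
R4 ← R4 + 113/9·R3.
R4 ← R4 / (-1505/143).
R1 ← R1 + 137/286·R4.
R2 ← R2 − 172/143·R4.
R3 ← R3 + 192/143·R4.
Reading off the reduced rows gives u = -1, v = 4, w = 2, s = -4.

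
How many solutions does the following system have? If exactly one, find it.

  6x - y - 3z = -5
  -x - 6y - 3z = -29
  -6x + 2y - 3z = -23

Row-reduce the augmented matrix:
R1 ← R1 / (6).
R2 ← R2 + 1·R1.
R3 ← R3 + 6·R1.
R2 ← R2 / (-37/6).
R1 ← R1 + 1/6·R2.
R3 ← R3 − 1·R2.
R3 ← R3 / (-243/37).
R1 ← R1 + 15/37·R3.
R2 ← R2 − 21/37·R3.
Reading off the reduced rows gives x = 2, y = 2, z = 5.

x = 2, y = 2, z = 5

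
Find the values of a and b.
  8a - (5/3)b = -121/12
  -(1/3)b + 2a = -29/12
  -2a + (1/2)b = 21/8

Row-reduce the augmented matrix:
R1 ← R1 / (8).
R2 ← R2 − 2·R1.
R3 ← R3 + 2·R1.
R2 ← R2 / (1/12).
R1 ← R1 + 5/24·R2.
R3 ← R3 − 1/12·R2.
R3 reduces to 0 = 0, so the extra equation is consistent.
Reading off the reduced rows gives a = -1, b = 5/4.

a = -1, b = 5/4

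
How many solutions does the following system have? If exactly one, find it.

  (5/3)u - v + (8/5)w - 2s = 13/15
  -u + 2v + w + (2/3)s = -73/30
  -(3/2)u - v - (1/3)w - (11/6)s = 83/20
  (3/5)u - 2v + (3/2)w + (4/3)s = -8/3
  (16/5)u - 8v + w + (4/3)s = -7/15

u = -1/2, v = -1/2, w = -1, s = -7/5

Row-reduce the augmented matrix:
R1 ← R1 / (5/3).
R2 ← R2 + 1·R1.
R3 ← R3 + 3/2·R1.
R4 ← R4 − 3/5·R1.
R5 ← R5 − 16/5·R1.
R2 ← R2 / (7/5).
R1 ← R1 + 3/5·R2.
R3 ← R3 + 19/10·R2.
R4 ← R4 + 41/25·R2.
R5 ← R5 + 152/25·R2.
R3 ← R3 / (113/30).
R1 ← R1 − 9/5·R3.
R2 ← R2 − 7/5·R3.
R4 ← R4 − 161/50·R3.
R5 ← R5 − 161/25·R3.
R4 ← R4 / (40763/7910).
R1 ← R1 − 517/791·R4.
R2 ← R2 − 2939/2373·R4.
R3 ← R3 + 915/791·R4.
R5 ← R5 − 40763/3955·R4.
R5 reduces to 0 = 0, so the extra equation is consistent.
Reading off the reduced rows gives u = -1/2, v = -1/2, w = -1, s = -7/5.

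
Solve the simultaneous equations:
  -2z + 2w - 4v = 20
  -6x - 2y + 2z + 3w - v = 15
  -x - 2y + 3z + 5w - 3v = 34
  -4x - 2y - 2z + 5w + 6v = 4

infinitely many solutions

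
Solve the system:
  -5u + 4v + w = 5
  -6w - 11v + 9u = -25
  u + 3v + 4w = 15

Row-reduce:
R1 ← R1 / (-5).
R2 ← R2 − 9·R1.
R3 ← R3 − 1·R1.
R2 ← R2 / (-19/5).
R1 ← R1 + 4/5·R2.
R3 ← R3 − 19/5·R2.
Rank is 2 with 3 unknowns, leaving w free.

infinitely many solutions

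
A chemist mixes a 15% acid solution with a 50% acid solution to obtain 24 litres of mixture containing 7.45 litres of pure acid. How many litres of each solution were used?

litres of solution A: 13, litres of solution B: 11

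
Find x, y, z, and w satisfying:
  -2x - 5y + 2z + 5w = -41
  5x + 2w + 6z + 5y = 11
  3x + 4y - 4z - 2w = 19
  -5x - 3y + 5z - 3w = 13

x = -1, y = 4, z = 1, w = -5

Row-reduce the augmented matrix:
R1 ← R1 / (-2).
R2 ← R2 − 5·R1.
R3 ← R3 − 3·R1.
R4 ← R4 + 5·R1.
R2 ← R2 / (-15/2).
R1 ← R1 − 5/2·R2.
R3 ← R3 + 7/2·R2.
R4 ← R4 − 19/2·R2.
R3 ← R3 / (-92/15).
R1 ← R1 − 8/3·R3.
R2 ← R2 + 22/15·R3.
R4 ← R4 − 209/15·R3.
R4 ← R4 / (-1/92).
R1 ← R1 − 41/23·R4.
R2 ← R2 + 75/46·R4.
R3 ← R3 − 19/92·R4.
Reading off the reduced rows gives x = -1, y = 4, z = 1, w = -5.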